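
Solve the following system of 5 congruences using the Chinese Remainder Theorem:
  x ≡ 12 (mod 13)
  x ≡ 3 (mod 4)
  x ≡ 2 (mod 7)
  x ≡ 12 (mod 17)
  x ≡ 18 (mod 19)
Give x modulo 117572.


Product of moduli M = 13 · 4 · 7 · 17 · 19 = 117572.
Merge one congruence at a time:
  Start: x ≡ 12 (mod 13).
  Combine with x ≡ 3 (mod 4); new modulus lcm = 52.
    Write x = 12 + 13·t and substitute into x ≡ 3 (mod 4): 13·t ≡ 3 − 12 = -9 (mod 4).
    Reduce coefficients mod 4: 1·t ≡ 3 (mod 4).
    So t ≡ 3 (mod 4).
    Then x = 12 + 13·3 = 51, valid modulo lcm(13, 4) = 52: x ≡ 51 (mod 52).
  Combine with x ≡ 2 (mod 7); new modulus lcm = 364.
    Write x = 51 + 52·t and substitute into x ≡ 2 (mod 7): 52·t ≡ 2 − 51 = -49 (mod 7).
    Reduce coefficients mod 7: 3·t ≡ 0 (mod 7).
    The inverse of 3 mod 7 is 5 (since 3·5 = 15 = 2·7 + 1), so t ≡ 5·0 = 0 ≡ 0 (mod 7).
    Then x = 51 + 52·0 = 51, valid modulo lcm(52, 7) = 364: x ≡ 51 (mod 364).
  Combine with x ≡ 12 (mod 17); new modulus lcm = 6188.
    Write x = 51 + 364·t and substitute into x ≡ 12 (mod 17): 364·t ≡ 12 − 51 = -39 (mod 17).
    Reduce coefficients mod 17: 7·t ≡ 12 (mod 17).
    The inverse of 7 mod 17 is 5 (since 7·5 = 35 = 2·17 + 1), so t ≡ 5·12 = 60 ≡ 9 (mod 17).
    Then x = 51 + 364·9 = 3327, valid modulo lcm(364, 17) = 6188: x ≡ 3327 (mod 6188).
  Combine with x ≡ 18 (mod 19); new modulus lcm = 117572.
    Write x = 3327 + 6188·t and substitute into x ≡ 18 (mod 19): 6188·t ≡ 18 − 3327 = -3309 (mod 19).
    Reduce coefficients mod 19: 13·t ≡ 16 (mod 19).
    The inverse of 13 mod 19 is 3 (since 13·3 = 39 = 2·19 + 1), so t ≡ 3·16 = 48 ≡ 10 (mod 19).
    Then x = 3327 + 6188·10 = 65207, valid modulo lcm(6188, 19) = 117572: x ≡ 65207 (mod 117572).
Verify against each original: 65207 mod 13 = 12, 65207 mod 4 = 3, 65207 mod 7 = 2, 65207 mod 17 = 12, 65207 mod 19 = 18.

x ≡ 65207 (mod 117572).


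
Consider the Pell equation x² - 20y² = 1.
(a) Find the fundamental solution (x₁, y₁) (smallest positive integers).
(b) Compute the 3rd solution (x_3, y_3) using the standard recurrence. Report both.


Step 1: Find the fundamental solution (x₁, y₁) of x² - 20y² = 1.
  Expand √20 as a continued fraction. a₀ = ⌊√20⌋ = 4; iterate m_{k+1} = d_k·a_k − m_k, d_{k+1} = (20 − m_{k+1}²)/d_k, a_{k+1} = ⌊(a₀ + m_{k+1})/d_{k+1}⌋ (starting m₀ = 0, d₀ = 1), with convergents p_k = a_k·p_{k-1} + p_{k-2}, q_k = a_k·q_{k-1} + q_{k-2} (p₋₁ = 1, q₋₁ = 0):
  k = 0: a₀ = 4; p₀/q₀ = 4/1; p₀² − 20·q₀² = 16 − 20 = -4.
  k = 1: m = 4, d = 4, a = ⌊(4 + 4)/4⌋ = 2; p/q = (2·4 + 1)/(2·1 + 0) = 9/2; p² − 20·q² = 81 − 80 = 1.
  The first convergent with p² − 20·q² = 1 gives the fundamental solution (x₁, y₁) = (9, 2).
Step 2: Apply the recurrence (x_{n+1}, y_{n+1}) = (x₁x_n + 20y₁y_n, x₁y_n + y₁x_n) repeatedly.
  From (x_1, y_1) = (9, 2): x_2 = 9·9 + 20·2·2 = 161; y_2 = 9·2 + 2·9 = 36.
  From (x_2, y_2) = (161, 36): x_3 = 9·161 + 20·2·36 = 2889; y_3 = 9·36 + 2·161 = 646.
Step 3: Verify x_3² - 20·y_3² = 8346321 - 8346320 = 1 (should be 1). ✓

(x_1, y_1) = (9, 2); (x_3, y_3) = (2889, 646).


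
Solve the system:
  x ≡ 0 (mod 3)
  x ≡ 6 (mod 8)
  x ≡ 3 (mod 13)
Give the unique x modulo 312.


Moduli 3, 8, 13 are pairwise coprime; by CRT there is a unique solution modulo M = 3 · 8 · 13 = 312.
Solve pairwise, accumulating the modulus:
  Start with x ≡ 0 (mod 3).
  Combine with x ≡ 6 (mod 8): since gcd(3, 8) = 1, we get a unique residue mod 24.
    Write x = 0 + 3·t and substitute into x ≡ 6 (mod 8): 3·t ≡ 6 − 0 = 6 (mod 8).
    The inverse of 3 mod 8 is 3 (since 3·3 = 9 = 1·8 + 1), so t ≡ 3·6 = 18 ≡ 2 (mod 8).
    Then x = 0 + 3·2 = 6, valid modulo lcm(3, 8) = 24: x ≡ 6 (mod 24).
  Combine with x ≡ 3 (mod 13): since gcd(24, 13) = 1, we get a unique residue mod 312.
    Write x = 6 + 24·t and substitute into x ≡ 3 (mod 13): 24·t ≡ 3 − 6 = -3 (mod 13).
    Reduce coefficients mod 13: 11·t ≡ 10 (mod 13).
    The inverse of 11 mod 13 is 6 (since 11·6 = 66 = 5·13 + 1), so t ≡ 6·10 = 60 ≡ 8 (mod 13).
    Then x = 6 + 24·8 = 198, valid modulo lcm(24, 13) = 312: x ≡ 198 (mod 312).
Verify: 198 mod 3 = 0 ✓, 198 mod 8 = 6 ✓, 198 mod 13 = 3 ✓.

x ≡ 198 (mod 312).


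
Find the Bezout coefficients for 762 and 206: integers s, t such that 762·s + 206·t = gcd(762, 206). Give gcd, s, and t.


Euclidean algorithm on (762, 206) — divide until remainder is 0:
  762 = 3 · 206 + 144
  206 = 1 · 144 + 62
  144 = 2 · 62 + 20
  62 = 3 · 20 + 2
  20 = 10 · 2 + 0
gcd(762, 206) = 2.
Track Bezout coefficients alongside the remainders: start with r₀ = 762 = a·1 + b·0 (s = 1, t = 0) and r₁ = 206 = a·0 + b·1 (s = 0, t = 1); each new remainder r_{k+1} = r_{k-1} − q_k·r_k inherits s_{k+1} = s_{k-1} − q_k·s_k, t_{k+1} = t_{k-1} − q_k·t_k, so r_k = a·s_k + b·t_k at every step:
  q = 3: r = 144, s = 1 − 3·0 = 1, t = 0 − 3·1 = -3  (check: 762·1 + 206·(-3) = 144)
  q = 1: r = 62, s = 0 − 1·1 = -1, t = 1 − 1·(-3) = 4  (check: 762·(-1) + 206·4 = 62)
  q = 2: r = 20, s = 1 − 2·(-1) = 3, t = -3 − 2·4 = -11  (check: 762·3 + 206·(-11) = 20)
  q = 3: r = 2, s = -1 − 3·3 = -10, t = 4 − 3·(-11) = 37  (check: 762·(-10) + 206·37 = 2)
The row with r = 2 (the gcd) gives the Bezout coefficients s = -10, t = 37.
Result: 762 · (-10) + 206 · (37) = 2.

gcd(762, 206) = 2; s = -10, t = 37 (check: 762·(-10) + 206·37 = 2).


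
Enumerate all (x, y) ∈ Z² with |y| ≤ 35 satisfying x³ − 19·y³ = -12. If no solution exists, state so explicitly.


The equation is x³ - 19y³ = -12. For fixed y, x³ = 19·y³ − 12, so a solution requires the RHS to be a perfect cube.
Strategy: iterate y from -35 to 35, compute RHS = 19·y³ − 12, and check whether it is a (positive or negative) perfect cube.
Check small values of y:
  y = 0: RHS = -12 is not a perfect cube.
  y = 1: RHS = 7 is not a perfect cube.
  y = -1: RHS = -31 is not a perfect cube.
  y = 2: RHS = 140 is not a perfect cube.
  y = -2: RHS = -164 is not a perfect cube.
  y = 3: RHS = 501 is not a perfect cube.
  y = -3: RHS = -525 is not a perfect cube.
Continuing the search up to |y| = 35 finds no solutions either.
No (x, y) in the scanned range satisfies the equation.

No integer solutions with |y| ≤ 35.


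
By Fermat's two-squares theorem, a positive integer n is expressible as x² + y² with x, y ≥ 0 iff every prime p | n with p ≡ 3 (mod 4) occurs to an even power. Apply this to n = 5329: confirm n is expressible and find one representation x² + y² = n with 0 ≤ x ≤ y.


Step 1: Factor n = 5329 = 73^2.
Step 2: Check the mod-4 condition on each prime factor: 73 ≡ 1 (mod 4), exponent 2.
All primes ≡ 3 (mod 4) appear to even exponent (or don't appear), so by the two-squares theorem n IS expressible as a sum of two squares.
Step 3: Build a representation. Here n = 73 · 73 is a product of primes ≡ 1 (mod 4). Each prime p ≡ 1 (mod 4) is itself a sum of two squares; find a² by testing p − a² for a perfect square:
  73: 73 − 1² = 72, 73 − 2² = 69, 73 − 3² = 64 = 8² ⇒ 73 = 3² + 8².
  Combine using the Brahmagupta–Fibonacci identity (a² + b²)(c² + d²) = (ac − bd)² + (ad + bc)² = (ac + bd)² + (ad − bc)²:
  73 · 73 = 5329: from (3² + 8²)(3² + 8²), take (3·3 − 8·8, 3·8 + 8·3) = (9 − 64, 24 + 24) = (-55, 48); dropping signs (only squares matter) gives (55, 48); check 55² + 48² = 3025 + 2304 = 5329 ✓.
Step 4: Order so x ≤ y and verify: 48² + 55² = 2304 + 3025 = 5329 = n. ✓

n = 5329 = 48² + 55² (one valid representation with x ≤ y).


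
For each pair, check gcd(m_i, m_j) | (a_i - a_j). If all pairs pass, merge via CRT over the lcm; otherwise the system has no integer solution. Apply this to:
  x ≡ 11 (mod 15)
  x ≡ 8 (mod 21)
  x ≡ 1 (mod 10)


Moduli 15, 21, 10 are not pairwise coprime, so CRT works modulo lcm(m_i) when all pairwise compatibility conditions hold.
Pairwise compatibility: gcd(m_i, m_j) must divide a_i - a_j for every pair.
Merge one congruence at a time:
  Start: x ≡ 11 (mod 15).
  Combine with x ≡ 8 (mod 21): gcd(15, 21) = 3; 8 - 11 = -3, which IS divisible by 3, so compatible.
    Write x = 11 + 15·t and substitute into x ≡ 8 (mod 21): 15·t ≡ 8 − 11 = -3 (mod 21).
    Divide the congruence (and modulus) by g = 3: 5·t ≡ -1 (mod 7).
    Reduce coefficients mod 7: 5·t ≡ 6 (mod 7).
    The inverse of 5 mod 7 is 3 (since 5·3 = 15 = 2·7 + 1), so t ≡ 3·6 = 18 ≡ 4 (mod 7).
    Then x = 11 + 15·4 = 71, valid modulo lcm(15, 21) = 105: x ≡ 71 (mod 105).
  Combine with x ≡ 1 (mod 10): gcd(105, 10) = 5; 1 - 71 = -70, which IS divisible by 5, so compatible.
    Write x = 71 + 105·t and substitute into x ≡ 1 (mod 10): 105·t ≡ 1 − 71 = -70 (mod 10).
    Divide the congruence (and modulus) by g = 5: 21·t ≡ -14 (mod 2).
    Reduce coefficients mod 2: 1·t ≡ 0 (mod 2).
    So t ≡ 0 (mod 2).
    Then x = 71 + 105·0 = 71, valid modulo lcm(105, 10) = 210: x ≡ 71 (mod 210).
Verify: 71 mod 15 = 11, 71 mod 21 = 8, 71 mod 10 = 1.

x ≡ 71 (mod 210).


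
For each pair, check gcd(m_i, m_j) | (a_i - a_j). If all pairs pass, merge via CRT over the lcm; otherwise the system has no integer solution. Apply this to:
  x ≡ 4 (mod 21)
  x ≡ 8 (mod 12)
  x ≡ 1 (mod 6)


Moduli 21, 12, 6 are not pairwise coprime, so CRT works modulo lcm(m_i) when all pairwise compatibility conditions hold.
Pairwise compatibility: gcd(m_i, m_j) must divide a_i - a_j for every pair.
Merge one congruence at a time:
  Start: x ≡ 4 (mod 21).
  Combine with x ≡ 8 (mod 12): gcd(21, 12) = 3, and 8 - 4 = 4 is NOT divisible by 3.
    ⇒ system is inconsistent (no integer solution).

No solution (the system is inconsistent).


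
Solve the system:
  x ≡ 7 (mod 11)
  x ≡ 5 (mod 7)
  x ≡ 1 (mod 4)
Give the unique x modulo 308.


Moduli 11, 7, 4 are pairwise coprime; by CRT there is a unique solution modulo M = 11 · 7 · 4 = 308.
Solve pairwise, accumulating the modulus:
  Start with x ≡ 7 (mod 11).
  Combine with x ≡ 5 (mod 7): since gcd(11, 7) = 1, we get a unique residue mod 77.
    Write x = 7 + 11·t and substitute into x ≡ 5 (mod 7): 11·t ≡ 5 − 7 = -2 (mod 7).
    Reduce coefficients mod 7: 4·t ≡ 5 (mod 7).
    The inverse of 4 mod 7 is 2 (since 4·2 = 8 = 1·7 + 1), so t ≡ 2·5 = 10 ≡ 3 (mod 7).
    Then x = 7 + 11·3 = 40, valid modulo lcm(11, 7) = 77: x ≡ 40 (mod 77).
  Combine with x ≡ 1 (mod 4): since gcd(77, 4) = 1, we get a unique residue mod 308.
    Write x = 40 + 77·t and substitute into x ≡ 1 (mod 4): 77·t ≡ 1 − 40 = -39 (mod 4).
    Reduce coefficients mod 4: 1·t ≡ 1 (mod 4).
    So t ≡ 1 (mod 4).
    Then x = 40 + 77·1 = 117, valid modulo lcm(77, 4) = 308: x ≡ 117 (mod 308).
Verify: 117 mod 11 = 7 ✓, 117 mod 7 = 5 ✓, 117 mod 4 = 1 ✓.

x ≡ 117 (mod 308).


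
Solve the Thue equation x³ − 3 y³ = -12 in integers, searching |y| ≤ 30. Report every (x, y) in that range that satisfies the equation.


The equation is x³ - 3y³ = -12. For fixed y, x³ = 3·y³ − 12, so a solution requires the RHS to be a perfect cube.
Strategy: iterate y from -30 to 30, compute RHS = 3·y³ − 12, and check whether it is a (positive or negative) perfect cube.
Check small values of y:
  y = 0: RHS = -12 is not a perfect cube.
  y = 1: RHS = -9 is not a perfect cube.
  y = -1: RHS = -15 is not a perfect cube.
  y = 2: RHS = 12 is not a perfect cube.
  y = -2: RHS = -36 is not a perfect cube.
  y = 3: RHS = 69 is not a perfect cube.
  y = -3: RHS = -93 is not a perfect cube.
Continuing the search up to |y| = 30 finds no solutions either.
No (x, y) in the scanned range satisfies the equation.

No integer solutions with |y| ≤ 30.


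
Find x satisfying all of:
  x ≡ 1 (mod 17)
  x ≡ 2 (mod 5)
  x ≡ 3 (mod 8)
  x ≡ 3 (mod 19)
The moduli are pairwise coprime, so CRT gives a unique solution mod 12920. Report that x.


Product of moduli M = 17 · 5 · 8 · 19 = 12920.
Merge one congruence at a time:
  Start: x ≡ 1 (mod 17).
  Combine with x ≡ 2 (mod 5); new modulus lcm = 85.
    Write x = 1 + 17·t and substitute into x ≡ 2 (mod 5): 17·t ≡ 2 − 1 = 1 (mod 5).
    Reduce coefficients mod 5: 2·t ≡ 1 (mod 5).
    The inverse of 2 mod 5 is 3 (since 2·3 = 6 = 1·5 + 1), so t ≡ 3·1 = 3 ≡ 3 (mod 5).
    Then x = 1 + 17·3 = 52, valid modulo lcm(17, 5) = 85: x ≡ 52 (mod 85).
  Combine with x ≡ 3 (mod 8); new modulus lcm = 680.
    Write x = 52 + 85·t and substitute into x ≡ 3 (mod 8): 85·t ≡ 3 − 52 = -49 (mod 8).
    Reduce coefficients mod 8: 5·t ≡ 7 (mod 8).
    The inverse of 5 mod 8 is 5 (since 5·5 = 25 = 3·8 + 1), so t ≡ 5·7 = 35 ≡ 3 (mod 8).
    Then x = 52 + 85·3 = 307, valid modulo lcm(85, 8) = 680: x ≡ 307 (mod 680).
  Combine with x ≡ 3 (mod 19); new modulus lcm = 12920.
    Write x = 307 + 680·t and substitute into x ≡ 3 (mod 19): 680·t ≡ 3 − 307 = -304 (mod 19).
    Reduce coefficients mod 19: 15·t ≡ 0 (mod 19).
    The inverse of 15 mod 19 is 14 (since 15·14 = 210 = 11·19 + 1), so t ≡ 14·0 = 0 ≡ 0 (mod 19).
    Then x = 307 + 680·0 = 307, valid modulo lcm(680, 19) = 12920: x ≡ 307 (mod 12920).
Verify against each original: 307 mod 17 = 1, 307 mod 5 = 2, 307 mod 8 = 3, 307 mod 19 = 3.

x ≡ 307 (mod 12920).


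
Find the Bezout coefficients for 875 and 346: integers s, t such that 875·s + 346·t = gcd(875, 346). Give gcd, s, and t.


Euclidean algorithm on (875, 346) — divide until remainder is 0:
  875 = 2 · 346 + 183
  346 = 1 · 183 + 163
  183 = 1 · 163 + 20
  163 = 8 · 20 + 3
  20 = 6 · 3 + 2
  3 = 1 · 2 + 1
  2 = 2 · 1 + 0
gcd(875, 346) = 1.
Track Bezout coefficients alongside the remainders: start with r₀ = 875 = a·1 + b·0 (s = 1, t = 0) and r₁ = 346 = a·0 + b·1 (s = 0, t = 1); each new remainder r_{k+1} = r_{k-1} − q_k·r_k inherits s_{k+1} = s_{k-1} − q_k·s_k, t_{k+1} = t_{k-1} − q_k·t_k, so r_k = a·s_k + b·t_k at every step:
  q = 2: r = 183, s = 1 − 2·0 = 1, t = 0 − 2·1 = -2  (check: 875·1 + 346·(-2) = 183)
  q = 1: r = 163, s = 0 − 1·1 = -1, t = 1 − 1·(-2) = 3  (check: 875·(-1) + 346·3 = 163)
  q = 1: r = 20, s = 1 − 1·(-1) = 2, t = -2 − 1·3 = -5  (check: 875·2 + 346·(-5) = 20)
  q = 8: r = 3, s = -1 − 8·2 = -17, t = 3 − 8·(-5) = 43  (check: 875·(-17) + 346·43 = 3)
  q = 6: r = 2, s = 2 − 6·(-17) = 104, t = -5 − 6·43 = -263  (check: 875·104 + 346·(-263) = 2)
  q = 1: r = 1, s = -17 − 1·104 = -121, t = 43 − 1·(-263) = 306  (check: 875·(-121) + 346·306 = 1)
The row with r = 1 (the gcd) gives the Bezout coefficients s = -121, t = 306.
Result: 875 · (-121) + 346 · (306) = 1.

gcd(875, 346) = 1; s = -121, t = 306 (check: 875·(-121) + 346·306 = 1).


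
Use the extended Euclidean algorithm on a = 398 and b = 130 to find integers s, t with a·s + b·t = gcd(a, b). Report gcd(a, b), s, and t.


Euclidean algorithm on (398, 130) — divide until remainder is 0:
  398 = 3 · 130 + 8
  130 = 16 · 8 + 2
  8 = 4 · 2 + 0
gcd(398, 130) = 2.
Track Bezout coefficients alongside the remainders: start with r₀ = 398 = a·1 + b·0 (s = 1, t = 0) and r₁ = 130 = a·0 + b·1 (s = 0, t = 1); each new remainder r_{k+1} = r_{k-1} − q_k·r_k inherits s_{k+1} = s_{k-1} − q_k·s_k, t_{k+1} = t_{k-1} − q_k·t_k, so r_k = a·s_k + b·t_k at every step:
  q = 3: r = 8, s = 1 − 3·0 = 1, t = 0 − 3·1 = -3  (check: 398·1 + 130·(-3) = 8)
  q = 16: r = 2, s = 0 − 16·1 = -16, t = 1 − 16·(-3) = 49  (check: 398·(-16) + 130·49 = 2)
The row with r = 2 (the gcd) gives the Bezout coefficients s = -16, t = 49.
Result: 398 · (-16) + 130 · (49) = 2.

gcd(398, 130) = 2; s = -16, t = 49 (check: 398·(-16) + 130·49 = 2).


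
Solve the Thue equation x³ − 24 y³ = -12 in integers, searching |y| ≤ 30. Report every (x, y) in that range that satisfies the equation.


The equation is x³ - 24y³ = -12. For fixed y, x³ = 24·y³ − 12, so a solution requires the RHS to be a perfect cube.
Strategy: iterate y from -30 to 30, compute RHS = 24·y³ − 12, and check whether it is a (positive or negative) perfect cube.
Check small values of y:
  y = 0: RHS = -12 is not a perfect cube.
  y = 1: RHS = 12 is not a perfect cube.
  y = -1: RHS = -36 is not a perfect cube.
  y = 2: RHS = 180 is not a perfect cube.
  y = -2: RHS = -204 is not a perfect cube.
  y = 3: RHS = 636 is not a perfect cube.
  y = -3: RHS = -660 is not a perfect cube.
Continuing the search up to |y| = 30 finds no solutions either.
No (x, y) in the scanned range satisfies the equation.

No integer solutions with |y| ≤ 30.


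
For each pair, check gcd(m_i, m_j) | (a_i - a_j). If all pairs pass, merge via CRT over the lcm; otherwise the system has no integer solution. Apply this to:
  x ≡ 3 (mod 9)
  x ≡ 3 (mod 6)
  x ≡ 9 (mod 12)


Moduli 9, 6, 12 are not pairwise coprime, so CRT works modulo lcm(m_i) when all pairwise compatibility conditions hold.
Pairwise compatibility: gcd(m_i, m_j) must divide a_i - a_j for every pair.
Merge one congruence at a time:
  Start: x ≡ 3 (mod 9).
  Combine with x ≡ 3 (mod 6): gcd(9, 6) = 3; 3 - 3 = 0, which IS divisible by 3, so compatible.
    Write x = 3 + 9·t and substitute into x ≡ 3 (mod 6): 9·t ≡ 3 − 3 = 0 (mod 6).
    Divide the congruence (and modulus) by g = 3: 3·t ≡ 0 (mod 2).
    Reduce coefficients mod 2: 1·t ≡ 0 (mod 2).
    So t ≡ 0 (mod 2).
    Then x = 3 + 9·0 = 3, valid modulo lcm(9, 6) = 18: x ≡ 3 (mod 18).
  Combine with x ≡ 9 (mod 12): gcd(18, 12) = 6; 9 - 3 = 6, which IS divisible by 6, so compatible.
    Write x = 3 + 18·t and substitute into x ≡ 9 (mod 12): 18·t ≡ 9 − 3 = 6 (mod 12).
    Divide the congruence (and modulus) by g = 6: 3·t ≡ 1 (mod 2).
    Reduce coefficients mod 2: 1·t ≡ 1 (mod 2).
    So t ≡ 1 (mod 2).
    Then x = 3 + 18·1 = 21, valid modulo lcm(18, 12) = 36: x ≡ 21 (mod 36).
Verify: 21 mod 9 = 3, 21 mod 6 = 3, 21 mod 12 = 9.

x ≡ 21 (mod 36).


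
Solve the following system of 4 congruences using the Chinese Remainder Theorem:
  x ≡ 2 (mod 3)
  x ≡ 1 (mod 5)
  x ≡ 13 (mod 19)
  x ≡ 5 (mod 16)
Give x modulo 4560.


Product of moduli M = 3 · 5 · 19 · 16 = 4560.
Merge one congruence at a time:
  Start: x ≡ 2 (mod 3).
  Combine with x ≡ 1 (mod 5); new modulus lcm = 15.
    Write x = 2 + 3·t and substitute into x ≡ 1 (mod 5): 3·t ≡ 1 − 2 = -1 (mod 5).
    Reduce coefficients mod 5: 3·t ≡ 4 (mod 5).
    The inverse of 3 mod 5 is 2 (since 3·2 = 6 = 1·5 + 1), so t ≡ 2·4 = 8 ≡ 3 (mod 5).
    Then x = 2 + 3·3 = 11, valid modulo lcm(3, 5) = 15: x ≡ 11 (mod 15).
  Combine with x ≡ 13 (mod 19); new modulus lcm = 285.
    Write x = 11 + 15·t and substitute into x ≡ 13 (mod 19): 15·t ≡ 13 − 11 = 2 (mod 19).
    The inverse of 15 mod 19 is 14 (since 15·14 = 210 = 11·19 + 1), so t ≡ 14·2 = 28 ≡ 9 (mod 19).
    Then x = 11 + 15·9 = 146, valid modulo lcm(15, 19) = 285: x ≡ 146 (mod 285).
  Combine with x ≡ 5 (mod 16); new modulus lcm = 4560.
    Write x = 146 + 285·t and substitute into x ≡ 5 (mod 16): 285·t ≡ 5 − 146 = -141 (mod 16).
    Reduce coefficients mod 16: 13·t ≡ 3 (mod 16).
    The inverse of 13 mod 16 is 5 (since 13·5 = 65 = 4·16 + 1), so t ≡ 5·3 = 15 ≡ 15 (mod 16).
    Then x = 146 + 285·15 = 4421, valid modulo lcm(285, 16) = 4560: x ≡ 4421 (mod 4560).
Verify against each original: 4421 mod 3 = 2, 4421 mod 5 = 1, 4421 mod 19 = 13, 4421 mod 16 = 5.

x ≡ 4421 (mod 4560).


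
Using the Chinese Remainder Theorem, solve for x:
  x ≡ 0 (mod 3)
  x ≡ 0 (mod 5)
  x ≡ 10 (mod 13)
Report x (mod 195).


Moduli 3, 5, 13 are pairwise coprime; by CRT there is a unique solution modulo M = 3 · 5 · 13 = 195.
Solve pairwise, accumulating the modulus:
  Start with x ≡ 0 (mod 3).
  Combine with x ≡ 0 (mod 5): since gcd(3, 5) = 1, we get a unique residue mod 15.
    Write x = 0 + 3·t and substitute into x ≡ 0 (mod 5): 3·t ≡ 0 − 0 = 0 (mod 5).
    The inverse of 3 mod 5 is 2 (since 3·2 = 6 = 1·5 + 1), so t ≡ 2·0 = 0 ≡ 0 (mod 5).
    Then x = 0 + 3·0 = 0, valid modulo lcm(3, 5) = 15: x ≡ 0 (mod 15).
  Combine with x ≡ 10 (mod 13): since gcd(15, 13) = 1, we get a unique residue mod 195.
    Write x = 0 + 15·t and substitute into x ≡ 10 (mod 13): 15·t ≡ 10 − 0 = 10 (mod 13).
    Reduce coefficients mod 13: 2·t ≡ 10 (mod 13).
    The inverse of 2 mod 13 is 7 (since 2·7 = 14 = 1·13 + 1), so t ≡ 7·10 = 70 ≡ 5 (mod 13).
    Then x = 0 + 15·5 = 75, valid modulo lcm(15, 13) = 195: x ≡ 75 (mod 195).
Verify: 75 mod 3 = 0 ✓, 75 mod 5 = 0 ✓, 75 mod 13 = 10 ✓.

x ≡ 75 (mod 195).


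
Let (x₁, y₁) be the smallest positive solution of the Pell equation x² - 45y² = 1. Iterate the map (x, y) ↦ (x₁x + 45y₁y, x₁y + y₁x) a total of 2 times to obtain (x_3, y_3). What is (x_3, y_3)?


Step 1: Find the fundamental solution (x₁, y₁) of x² - 45y² = 1.
  Expand √45 as a continued fraction. a₀ = ⌊√45⌋ = 6; iterate m_{k+1} = d_k·a_k − m_k, d_{k+1} = (45 − m_{k+1}²)/d_k, a_{k+1} = ⌊(a₀ + m_{k+1})/d_{k+1}⌋ (starting m₀ = 0, d₀ = 1), with convergents p_k = a_k·p_{k-1} + p_{k-2}, q_k = a_k·q_{k-1} + q_{k-2} (p₋₁ = 1, q₋₁ = 0):
  k = 0: a₀ = 6; p₀/q₀ = 6/1; p₀² − 45·q₀² = 36 − 45 = -9.
  k = 1: m = 6, d = 9, a = ⌊(6 + 6)/9⌋ = 1; p/q = (1·6 + 1)/(1·1 + 0) = 7/1; p² − 45·q² = 49 − 45 = 4.
  k = 2: m = 3, d = 4, a = ⌊(6 + 3)/4⌋ = 2; p/q = (2·7 + 6)/(2·1 + 1) = 20/3; p² − 45·q² = 400 − 405 = -5.
  k = 3: m = 5, d = 5, a = ⌊(6 + 5)/5⌋ = 2; p/q = (2·20 + 7)/(2·3 + 1) = 47/7; p² − 45·q² = 2209 − 2205 = 4.
  k = 4: m = 5, d = 4, a = ⌊(6 + 5)/4⌋ = 2; p/q = (2·47 + 20)/(2·7 + 3) = 114/17; p² − 45·q² = 12996 − 13005 = -9.
  k = 5: m = 3, d = 9, a = ⌊(6 + 3)/9⌋ = 1; p/q = (1·114 + 47)/(1·17 + 7) = 161/24; p² − 45·q² = 25921 − 25920 = 1.
  The first convergent with p² − 45·q² = 1 gives the fundamental solution (x₁, y₁) = (161, 24).
Step 2: Apply the recurrence (x_{n+1}, y_{n+1}) = (x₁x_n + 45y₁y_n, x₁y_n + y₁x_n) repeatedly.
  From (x_1, y_1) = (161, 24): x_2 = 161·161 + 45·24·24 = 51841; y_2 = 161·24 + 24·161 = 7728.
  From (x_2, y_2) = (51841, 7728): x_3 = 161·51841 + 45·24·7728 = 16692641; y_3 = 161·7728 + 24·51841 = 2488392.
Step 3: Verify x_3² - 45·y_3² = 278644263554881 - 278644263554880 = 1 (should be 1). ✓

(x_1, y_1) = (161, 24); (x_3, y_3) = (16692641, 2488392).


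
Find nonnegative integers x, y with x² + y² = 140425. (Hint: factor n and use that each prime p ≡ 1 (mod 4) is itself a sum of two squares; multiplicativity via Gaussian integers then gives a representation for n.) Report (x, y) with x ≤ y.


Step 1: Factor n = 140425 = 5^2 · 41 · 137.
Step 2: Check the mod-4 condition on each prime factor: 5 ≡ 1 (mod 4), exponent 2; 41 ≡ 1 (mod 4), exponent 1; 137 ≡ 1 (mod 4), exponent 1.
All primes ≡ 3 (mod 4) appear to even exponent (or don't appear), so by the two-squares theorem n IS expressible as a sum of two squares.
Step 3: Build a representation. Group n = k² · m with k = 5 and m = 41 · 137 = 5617 (a product of primes ≡ 1 (mod 4)); a representation of m scales to one of n via (k·x)² + (k·y)² = k²(x² + y²). Each prime p ≡ 1 (mod 4) is itself a sum of two squares; find a² by testing p − a² for a perfect square:
  41: 41 − 1² = 40, 41 − 2² = 37, 41 − 3² = 32, 41 − 4² = 25 = 5² ⇒ 41 = 4² + 5².
  137: 137 − 1² = 136, 137 − 2² = 133, 137 − 3² = 128, 137 − 4² = 121 = 11² ⇒ 137 = 4² + 11².
  Combine using the Brahmagupta–Fibonacci identity (a² + b²)(c² + d²) = (ac − bd)² + (ad + bc)² = (ac + bd)² + (ad − bc)²:
  41 · 137 = 5617: from (4² + 5²)(4² + 11²), take (4·4 − 5·11, 4·11 + 5·4) = (16 − 55, 44 + 20) = (-39, 64); dropping signs (only squares matter) gives (39, 64); check 39² + 64² = 1521 + 4096 = 5617 ✓.
  Scale by k = 5: (5·39, 5·64) = (195, 320).
Step 4: Order so x ≤ y and verify: 195² + 320² = 38025 + 102400 = 140425 = n. ✓

n = 140425 = 195² + 320² (one valid representation with x ≤ y).


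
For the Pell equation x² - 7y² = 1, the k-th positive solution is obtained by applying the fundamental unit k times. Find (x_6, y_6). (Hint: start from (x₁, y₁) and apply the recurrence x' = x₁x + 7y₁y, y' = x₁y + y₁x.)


Step 1: Find the fundamental solution (x₁, y₁) of x² - 7y² = 1.
  Expand √7 as a continued fraction. a₀ = ⌊√7⌋ = 2; iterate m_{k+1} = d_k·a_k − m_k, d_{k+1} = (7 − m_{k+1}²)/d_k, a_{k+1} = ⌊(a₀ + m_{k+1})/d_{k+1}⌋ (starting m₀ = 0, d₀ = 1), with convergents p_k = a_k·p_{k-1} + p_{k-2}, q_k = a_k·q_{k-1} + q_{k-2} (p₋₁ = 1, q₋₁ = 0):
  k = 0: a₀ = 2; p₀/q₀ = 2/1; p₀² − 7·q₀² = 4 − 7 = -3.
  k = 1: m = 2, d = 3, a = ⌊(2 + 2)/3⌋ = 1; p/q = (1·2 + 1)/(1·1 + 0) = 3/1; p² − 7·q² = 9 − 7 = 2.
  k = 2: m = 1, d = 2, a = ⌊(2 + 1)/2⌋ = 1; p/q = (1·3 + 2)/(1·1 + 1) = 5/2; p² − 7·q² = 25 − 28 = -3.
  k = 3: m = 1, d = 3, a = ⌊(2 + 1)/3⌋ = 1; p/q = (1·5 + 3)/(1·2 + 1) = 8/3; p² − 7·q² = 64 − 63 = 1.
  The first convergent with p² − 7·q² = 1 gives the fundamental solution (x₁, y₁) = (8, 3).
Step 2: Apply the recurrence (x_{n+1}, y_{n+1}) = (x₁x_n + 7y₁y_n, x₁y_n + y₁x_n) repeatedly.
  From (x_1, y_1) = (8, 3): x_2 = 8·8 + 7·3·3 = 127; y_2 = 8·3 + 3·8 = 48.
  From (x_2, y_2) = (127, 48): x_3 = 8·127 + 7·3·48 = 2024; y_3 = 8·48 + 3·127 = 765.
  From (x_3, y_3) = (2024, 765): x_4 = 8·2024 + 7·3·765 = 32257; y_4 = 8·765 + 3·2024 = 12192.
  From (x_4, y_4) = (32257, 12192): x_5 = 8·32257 + 7·3·12192 = 514088; y_5 = 8·12192 + 3·32257 = 194307.
  From (x_5, y_5) = (514088, 194307): x_6 = 8·514088 + 7·3·194307 = 8193151; y_6 = 8·194307 + 3·514088 = 3096720.
Step 3: Verify x_6² - 7·y_6² = 67127723308801 - 67127723308800 = 1 (should be 1). ✓

(x_1, y_1) = (8, 3); (x_6, y_6) = (8193151, 3096720).


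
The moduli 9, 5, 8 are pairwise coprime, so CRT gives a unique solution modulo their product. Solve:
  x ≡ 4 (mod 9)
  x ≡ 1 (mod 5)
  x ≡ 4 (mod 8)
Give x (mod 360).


Moduli 9, 5, 8 are pairwise coprime; by CRT there is a unique solution modulo M = 9 · 5 · 8 = 360.
Solve pairwise, accumulating the modulus:
  Start with x ≡ 4 (mod 9).
  Combine with x ≡ 1 (mod 5): since gcd(9, 5) = 1, we get a unique residue mod 45.
    Write x = 4 + 9·t and substitute into x ≡ 1 (mod 5): 9·t ≡ 1 − 4 = -3 (mod 5).
    Reduce coefficients mod 5: 4·t ≡ 2 (mod 5).
    The inverse of 4 mod 5 is 4 (since 4·4 = 16 = 3·5 + 1), so t ≡ 4·2 = 8 ≡ 3 (mod 5).
    Then x = 4 + 9·3 = 31, valid modulo lcm(9, 5) = 45: x ≡ 31 (mod 45).
  Combine with x ≡ 4 (mod 8): since gcd(45, 8) = 1, we get a unique residue mod 360.
    Write x = 31 + 45·t and substitute into x ≡ 4 (mod 8): 45·t ≡ 4 − 31 = -27 (mod 8).
    Reduce coefficients mod 8: 5·t ≡ 5 (mod 8).
    The inverse of 5 mod 8 is 5 (since 5·5 = 25 = 3·8 + 1), so t ≡ 5·5 = 25 ≡ 1 (mod 8).
    Then x = 31 + 45·1 = 76, valid modulo lcm(45, 8) = 360: x ≡ 76 (mod 360).
Verify: 76 mod 9 = 4 ✓, 76 mod 5 = 1 ✓, 76 mod 8 = 4 ✓.

x ≡ 76 (mod 360).


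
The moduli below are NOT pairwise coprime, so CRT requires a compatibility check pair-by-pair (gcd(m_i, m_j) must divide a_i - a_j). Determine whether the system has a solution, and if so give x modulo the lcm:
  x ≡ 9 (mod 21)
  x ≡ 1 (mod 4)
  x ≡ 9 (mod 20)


Moduli 21, 4, 20 are not pairwise coprime, so CRT works modulo lcm(m_i) when all pairwise compatibility conditions hold.
Pairwise compatibility: gcd(m_i, m_j) must divide a_i - a_j for every pair.
Merge one congruence at a time:
  Start: x ≡ 9 (mod 21).
  Combine with x ≡ 1 (mod 4): gcd(21, 4) = 1; 1 - 9 = -8, which IS divisible by 1, so compatible.
    Write x = 9 + 21·t and substitute into x ≡ 1 (mod 4): 21·t ≡ 1 − 9 = -8 (mod 4).
    Reduce coefficients mod 4: 1·t ≡ 0 (mod 4).
    So t ≡ 0 (mod 4).
    Then x = 9 + 21·0 = 9, valid modulo lcm(21, 4) = 84: x ≡ 9 (mod 84).
  Combine with x ≡ 9 (mod 20): gcd(84, 20) = 4; 9 - 9 = 0, which IS divisible by 4, so compatible.
    Write x = 9 + 84·t and substitute into x ≡ 9 (mod 20): 84·t ≡ 9 − 9 = 0 (mod 20).
    Divide the congruence (and modulus) by g = 4: 21·t ≡ 0 (mod 5).
    Reduce coefficients mod 5: 1·t ≡ 0 (mod 5).
    So t ≡ 0 (mod 5).
    Then x = 9 + 84·0 = 9, valid modulo lcm(84, 20) = 420: x ≡ 9 (mod 420).
Verify: 9 mod 21 = 9, 9 mod 4 = 1, 9 mod 20 = 9.

x ≡ 9 (mod 420).


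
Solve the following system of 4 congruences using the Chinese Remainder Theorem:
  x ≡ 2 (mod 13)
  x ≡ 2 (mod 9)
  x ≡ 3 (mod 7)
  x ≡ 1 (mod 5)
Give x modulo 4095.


Product of moduli M = 13 · 9 · 7 · 5 = 4095.
Merge one congruence at a time:
  Start: x ≡ 2 (mod 13).
  Combine with x ≡ 2 (mod 9); new modulus lcm = 117.
    Write x = 2 + 13·t and substitute into x ≡ 2 (mod 9): 13·t ≡ 2 − 2 = 0 (mod 9).
    Reduce coefficients mod 9: 4·t ≡ 0 (mod 9).
    The inverse of 4 mod 9 is 7 (since 4·7 = 28 = 3·9 + 1), so t ≡ 7·0 = 0 ≡ 0 (mod 9).
    Then x = 2 + 13·0 = 2, valid modulo lcm(13, 9) = 117: x ≡ 2 (mod 117).
  Combine with x ≡ 3 (mod 7); new modulus lcm = 819.
    Write x = 2 + 117·t and substitute into x ≡ 3 (mod 7): 117·t ≡ 3 − 2 = 1 (mod 7).
    Reduce coefficients mod 7: 5·t ≡ 1 (mod 7).
    The inverse of 5 mod 7 is 3 (since 5·3 = 15 = 2·7 + 1), so t ≡ 3·1 = 3 ≡ 3 (mod 7).
    Then x = 2 + 117·3 = 353, valid modulo lcm(117, 7) = 819: x ≡ 353 (mod 819).
  Combine with x ≡ 1 (mod 5); new modulus lcm = 4095.
    Write x = 353 + 819·t and substitute into x ≡ 1 (mod 5): 819·t ≡ 1 − 353 = -352 (mod 5).
    Reduce coefficients mod 5: 4·t ≡ 3 (mod 5).
    The inverse of 4 mod 5 is 4 (since 4·4 = 16 = 3·5 + 1), so t ≡ 4·3 = 12 ≡ 2 (mod 5).
    Then x = 353 + 819·2 = 1991, valid modulo lcm(819, 5) = 4095: x ≡ 1991 (mod 4095).
Verify against each original: 1991 mod 13 = 2, 1991 mod 9 = 2, 1991 mod 7 = 3, 1991 mod 5 = 1.

x ≡ 1991 (mod 4095).


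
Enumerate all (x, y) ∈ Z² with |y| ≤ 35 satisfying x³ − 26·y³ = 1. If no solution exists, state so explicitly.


The equation is x³ - 26y³ = 1. For fixed y, x³ = 26·y³ + 1, so a solution requires the RHS to be a perfect cube.
Strategy: iterate y from -35 to 35, compute RHS = 26·y³ + 1, and check whether it is a (positive or negative) perfect cube.
Check small values of y:
  y = 0: RHS = 1 = (1)³ ⇒ x = 1 works.
  y = 1: RHS = 27 = (3)³ ⇒ x = 3 works.
  y = -1: RHS = -25 is not a perfect cube.
  y = 2: RHS = 209 is not a perfect cube.
  y = -2: RHS = -207 is not a perfect cube.
  y = 3: RHS = 703 is not a perfect cube.
  y = -3: RHS = -701 is not a perfect cube.
Continuing the search up to |y| = 35 finds no further solutions beyond those listed.
Collected solutions: (1, 0), (3, 1).

Solutions (with |y| ≤ 35): (1, 0), (3, 1).


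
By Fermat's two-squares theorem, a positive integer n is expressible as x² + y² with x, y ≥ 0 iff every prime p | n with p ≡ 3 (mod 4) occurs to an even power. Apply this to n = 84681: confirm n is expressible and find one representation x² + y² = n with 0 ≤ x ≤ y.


Step 1: Factor n = 84681 = 3^2 · 97^2.
Step 2: Check the mod-4 condition on each prime factor: 3 ≡ 3 (mod 4), exponent 2 (must be even); 97 ≡ 1 (mod 4), exponent 2.
All primes ≡ 3 (mod 4) appear to even exponent (or don't appear), so by the two-squares theorem n IS expressible as a sum of two squares.
Step 3: Build a representation. Group n = k² · m with k = 3 and m = 97 · 97 = 9409 (a product of primes ≡ 1 (mod 4)); a representation of m scales to one of n via (k·x)² + (k·y)² = k²(x² + y²). Each prime p ≡ 1 (mod 4) is itself a sum of two squares; find a² by testing p − a² for a perfect square:
  97: 97 − 1² = 96, 97 − 2² = 93, 97 − 3² = 88, 97 − 4² = 81 = 9² ⇒ 97 = 4² + 9².
  Combine using the Brahmagupta–Fibonacci identity (a² + b²)(c² + d²) = (ac − bd)² + (ad + bc)² = (ac + bd)² + (ad − bc)²:
  97 · 97 = 9409: from (4² + 9²)(4² + 9²), take (4·4 − 9·9, 4·9 + 9·4) = (16 − 81, 36 + 36) = (-65, 72); dropping signs (only squares matter) gives (65, 72); check 65² + 72² = 4225 + 5184 = 9409 ✓.
  Scale by k = 3: (3·65, 3·72) = (195, 216).
Step 4: Order so x ≤ y and verify: 195² + 216² = 38025 + 46656 = 84681 = n. ✓

n = 84681 = 195² + 216² (one valid representation with x ≤ y).


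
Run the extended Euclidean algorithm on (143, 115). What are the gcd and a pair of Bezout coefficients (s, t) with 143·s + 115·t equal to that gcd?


Euclidean algorithm on (143, 115) — divide until remainder is 0:
  143 = 1 · 115 + 28
  115 = 4 · 28 + 3
  28 = 9 · 3 + 1
  3 = 3 · 1 + 0
gcd(143, 115) = 1.
Track Bezout coefficients alongside the remainders: start with r₀ = 143 = a·1 + b·0 (s = 1, t = 0) and r₁ = 115 = a·0 + b·1 (s = 0, t = 1); each new remainder r_{k+1} = r_{k-1} − q_k·r_k inherits s_{k+1} = s_{k-1} − q_k·s_k, t_{k+1} = t_{k-1} − q_k·t_k, so r_k = a·s_k + b·t_k at every step:
  q = 1: r = 28, s = 1 − 1·0 = 1, t = 0 − 1·1 = -1  (check: 143·1 + 115·(-1) = 28)
  q = 4: r = 3, s = 0 − 4·1 = -4, t = 1 − 4·(-1) = 5  (check: 143·(-4) + 115·5 = 3)
  q = 9: r = 1, s = 1 − 9·(-4) = 37, t = -1 − 9·5 = -46  (check: 143·37 + 115·(-46) = 1)
The row with r = 1 (the gcd) gives the Bezout coefficients s = 37, t = -46.
Result: 143 · (37) + 115 · (-46) = 1.

gcd(143, 115) = 1; s = 37, t = -46 (check: 143·37 + 115·(-46) = 1).


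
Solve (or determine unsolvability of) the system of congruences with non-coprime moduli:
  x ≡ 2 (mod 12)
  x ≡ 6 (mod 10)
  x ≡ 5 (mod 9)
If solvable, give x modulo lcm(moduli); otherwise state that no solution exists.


Moduli 12, 10, 9 are not pairwise coprime, so CRT works modulo lcm(m_i) when all pairwise compatibility conditions hold.
Pairwise compatibility: gcd(m_i, m_j) must divide a_i - a_j for every pair.
Merge one congruence at a time:
  Start: x ≡ 2 (mod 12).
  Combine with x ≡ 6 (mod 10): gcd(12, 10) = 2; 6 - 2 = 4, which IS divisible by 2, so compatible.
    Write x = 2 + 12·t and substitute into x ≡ 6 (mod 10): 12·t ≡ 6 − 2 = 4 (mod 10).
    Divide the congruence (and modulus) by g = 2: 6·t ≡ 2 (mod 5).
    Reduce coefficients mod 5: 1·t ≡ 2 (mod 5).
    So t ≡ 2 (mod 5).
    Then x = 2 + 12·2 = 26, valid modulo lcm(12, 10) = 60: x ≡ 26 (mod 60).
  Combine with x ≡ 5 (mod 9): gcd(60, 9) = 3; 5 - 26 = -21, which IS divisible by 3, so compatible.
    Write x = 26 + 60·t and substitute into x ≡ 5 (mod 9): 60·t ≡ 5 − 26 = -21 (mod 9).
    Divide the congruence (and modulus) by g = 3: 20·t ≡ -7 (mod 3).
    Reduce coefficients mod 3: 2·t ≡ 2 (mod 3).
    The inverse of 2 mod 3 is 2 (since 2·2 = 4 = 1·3 + 1), so t ≡ 2·2 = 4 ≡ 1 (mod 3).
    Then x = 26 + 60·1 = 86, valid modulo lcm(60, 9) = 180: x ≡ 86 (mod 180).
Verify: 86 mod 12 = 2, 86 mod 10 = 6, 86 mod 9 = 5.

x ≡ 86 (mod 180).


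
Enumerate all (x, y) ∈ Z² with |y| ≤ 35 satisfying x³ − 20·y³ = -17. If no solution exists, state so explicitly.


The equation is x³ - 20y³ = -17. For fixed y, x³ = 20·y³ − 17, so a solution requires the RHS to be a perfect cube.
Strategy: iterate y from -35 to 35, compute RHS = 20·y³ − 17, and check whether it is a (positive or negative) perfect cube.
Check small values of y:
  y = 0: RHS = -17 is not a perfect cube.
  y = 1: RHS = 3 is not a perfect cube.
  y = -1: RHS = -37 is not a perfect cube.
  y = 2: RHS = 143 is not a perfect cube.
  y = -2: RHS = -177 is not a perfect cube.
  y = 3: RHS = 523 is not a perfect cube.
  y = -3: RHS = -557 is not a perfect cube.
Continuing the search up to |y| = 35 finds no solutions either.
No (x, y) in the scanned range satisfies the equation.

No integer solutions with |y| ≤ 35.


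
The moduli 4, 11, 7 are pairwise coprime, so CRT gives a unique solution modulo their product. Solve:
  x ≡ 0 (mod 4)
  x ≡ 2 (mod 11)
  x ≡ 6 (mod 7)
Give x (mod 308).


Moduli 4, 11, 7 are pairwise coprime; by CRT there is a unique solution modulo M = 4 · 11 · 7 = 308.
Solve pairwise, accumulating the modulus:
  Start with x ≡ 0 (mod 4).
  Combine with x ≡ 2 (mod 11): since gcd(4, 11) = 1, we get a unique residue mod 44.
    Write x = 0 + 4·t and substitute into x ≡ 2 (mod 11): 4·t ≡ 2 − 0 = 2 (mod 11).
    The inverse of 4 mod 11 is 3 (since 4·3 = 12 = 1·11 + 1), so t ≡ 3·2 = 6 ≡ 6 (mod 11).
    Then x = 0 + 4·6 = 24, valid modulo lcm(4, 11) = 44: x ≡ 24 (mod 44).
  Combine with x ≡ 6 (mod 7): since gcd(44, 7) = 1, we get a unique residue mod 308.
    Write x = 24 + 44·t and substitute into x ≡ 6 (mod 7): 44·t ≡ 6 − 24 = -18 (mod 7).
    Reduce coefficients mod 7: 2·t ≡ 3 (mod 7).
    The inverse of 2 mod 7 is 4 (since 2·4 = 8 = 1·7 + 1), so t ≡ 4·3 = 12 ≡ 5 (mod 7).
    Then x = 24 + 44·5 = 244, valid modulo lcm(44, 7) = 308: x ≡ 244 (mod 308).
Verify: 244 mod 4 = 0 ✓, 244 mod 11 = 2 ✓, 244 mod 7 = 6 ✓.

x ≡ 244 (mod 308).


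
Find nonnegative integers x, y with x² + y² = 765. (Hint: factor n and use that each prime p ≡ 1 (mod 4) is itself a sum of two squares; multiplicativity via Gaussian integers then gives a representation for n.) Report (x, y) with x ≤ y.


Step 1: Factor n = 765 = 3^2 · 5 · 17.
Step 2: Check the mod-4 condition on each prime factor: 3 ≡ 3 (mod 4), exponent 2 (must be even); 5 ≡ 1 (mod 4), exponent 1; 17 ≡ 1 (mod 4), exponent 1.
All primes ≡ 3 (mod 4) appear to even exponent (or don't appear), so by the two-squares theorem n IS expressible as a sum of two squares.
Step 3: Build a representation. Group n = k² · m with k = 3 and m = 5 · 17 = 85 (a product of primes ≡ 1 (mod 4)); a representation of m scales to one of n via (k·x)² + (k·y)² = k²(x² + y²). Each prime p ≡ 1 (mod 4) is itself a sum of two squares; find a² by testing p − a² for a perfect square:
  5: 5 − 1² = 4 = 2² ⇒ 5 = 1² + 2².
  17: 17 − 1² = 16 = 4² ⇒ 17 = 1² + 4².
  Combine using the Brahmagupta–Fibonacci identity (a² + b²)(c² + d²) = (ac − bd)² + (ad + bc)² = (ac + bd)² + (ad − bc)²:
  5 · 17 = 85: from (1² + 2²)(1² + 4²), take (1·1 − 2·4, 1·4 + 2·1) = (1 − 8, 4 + 2) = (-7, 6); dropping signs (only squares matter) gives (7, 6); check 7² + 6² = 49 + 36 = 85 ✓.
  Scale by k = 3: (3·7, 3·6) = (21, 18).
Step 4: Order so x ≤ y and verify: 18² + 21² = 324 + 441 = 765 = n. ✓

n = 765 = 18² + 21² (one valid representation with x ≤ y).


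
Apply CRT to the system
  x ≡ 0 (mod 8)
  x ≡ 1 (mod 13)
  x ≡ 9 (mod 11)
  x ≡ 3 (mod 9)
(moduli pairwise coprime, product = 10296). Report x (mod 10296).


Product of moduli M = 8 · 13 · 11 · 9 = 10296.
Merge one congruence at a time:
  Start: x ≡ 0 (mod 8).
  Combine with x ≡ 1 (mod 13); new modulus lcm = 104.
    Write x = 0 + 8·t and substitute into x ≡ 1 (mod 13): 8·t ≡ 1 − 0 = 1 (mod 13).
    The inverse of 8 mod 13 is 5 (since 8·5 = 40 = 3·13 + 1), so t ≡ 5·1 = 5 ≡ 5 (mod 13).
    Then x = 0 + 8·5 = 40, valid modulo lcm(8, 13) = 104: x ≡ 40 (mod 104).
  Combine with x ≡ 9 (mod 11); new modulus lcm = 1144.
    Write x = 40 + 104·t and substitute into x ≡ 9 (mod 11): 104·t ≡ 9 − 40 = -31 (mod 11).
    Reduce coefficients mod 11: 5·t ≡ 2 (mod 11).
    The inverse of 5 mod 11 is 9 (since 5·9 = 45 = 4·11 + 1), so t ≡ 9·2 = 18 ≡ 7 (mod 11).
    Then x = 40 + 104·7 = 768, valid modulo lcm(104, 11) = 1144: x ≡ 768 (mod 1144).
  Combine with x ≡ 3 (mod 9); new modulus lcm = 10296.
    Write x = 768 + 1144·t and substitute into x ≡ 3 (mod 9): 1144·t ≡ 3 − 768 = -765 (mod 9).
    Reduce coefficients mod 9: 1·t ≡ 0 (mod 9).
    So t ≡ 0 (mod 9).
    Then x = 768 + 1144·0 = 768, valid modulo lcm(1144, 9) = 10296: x ≡ 768 (mod 10296).
Verify against each original: 768 mod 8 = 0, 768 mod 13 = 1, 768 mod 11 = 9, 768 mod 9 = 3.

x ≡ 768 (mod 10296).


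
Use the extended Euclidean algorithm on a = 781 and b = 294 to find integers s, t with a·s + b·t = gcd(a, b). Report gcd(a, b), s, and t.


Euclidean algorithm on (781, 294) — divide until remainder is 0:
  781 = 2 · 294 + 193
  294 = 1 · 193 + 101
  193 = 1 · 101 + 92
  101 = 1 · 92 + 9
  92 = 10 · 9 + 2
  9 = 4 · 2 + 1
  2 = 2 · 1 + 0
gcd(781, 294) = 1.
Track Bezout coefficients alongside the remainders: start with r₀ = 781 = a·1 + b·0 (s = 1, t = 0) and r₁ = 294 = a·0 + b·1 (s = 0, t = 1); each new remainder r_{k+1} = r_{k-1} − q_k·r_k inherits s_{k+1} = s_{k-1} − q_k·s_k, t_{k+1} = t_{k-1} − q_k·t_k, so r_k = a·s_k + b·t_k at every step:
  q = 2: r = 193, s = 1 − 2·0 = 1, t = 0 − 2·1 = -2  (check: 781·1 + 294·(-2) = 193)
  q = 1: r = 101, s = 0 − 1·1 = -1, t = 1 − 1·(-2) = 3  (check: 781·(-1) + 294·3 = 101)
  q = 1: r = 92, s = 1 − 1·(-1) = 2, t = -2 − 1·3 = -5  (check: 781·2 + 294·(-5) = 92)
  q = 1: r = 9, s = -1 − 1·2 = -3, t = 3 − 1·(-5) = 8  (check: 781·(-3) + 294·8 = 9)
  q = 10: r = 2, s = 2 − 10·(-3) = 32, t = -5 − 10·8 = -85  (check: 781·32 + 294·(-85) = 2)
  q = 4: r = 1, s = -3 − 4·32 = -131, t = 8 − 4·(-85) = 348  (check: 781·(-131) + 294·348 = 1)
The row with r = 1 (the gcd) gives the Bezout coefficients s = -131, t = 348.
Result: 781 · (-131) + 294 · (348) = 1.

gcd(781, 294) = 1; s = -131, t = 348 (check: 781·(-131) + 294·348 = 1).
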